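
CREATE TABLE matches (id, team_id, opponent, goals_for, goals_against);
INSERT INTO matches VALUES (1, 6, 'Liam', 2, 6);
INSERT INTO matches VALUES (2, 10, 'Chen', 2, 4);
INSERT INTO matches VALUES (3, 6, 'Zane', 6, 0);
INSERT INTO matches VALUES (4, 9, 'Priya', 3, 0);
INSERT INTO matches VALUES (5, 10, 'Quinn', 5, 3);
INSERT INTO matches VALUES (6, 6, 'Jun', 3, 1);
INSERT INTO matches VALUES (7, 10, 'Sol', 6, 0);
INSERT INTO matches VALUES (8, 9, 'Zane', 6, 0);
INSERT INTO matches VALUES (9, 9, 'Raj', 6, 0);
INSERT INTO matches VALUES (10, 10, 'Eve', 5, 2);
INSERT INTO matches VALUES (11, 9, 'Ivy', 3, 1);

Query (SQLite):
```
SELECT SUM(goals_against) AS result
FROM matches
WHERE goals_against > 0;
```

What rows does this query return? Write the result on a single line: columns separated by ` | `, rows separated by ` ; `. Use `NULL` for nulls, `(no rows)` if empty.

17

Rows where goals_against > 0 → goals_against values: [6, 4, 3, 1, 2, 1].
SUM of non-NULL values = 17.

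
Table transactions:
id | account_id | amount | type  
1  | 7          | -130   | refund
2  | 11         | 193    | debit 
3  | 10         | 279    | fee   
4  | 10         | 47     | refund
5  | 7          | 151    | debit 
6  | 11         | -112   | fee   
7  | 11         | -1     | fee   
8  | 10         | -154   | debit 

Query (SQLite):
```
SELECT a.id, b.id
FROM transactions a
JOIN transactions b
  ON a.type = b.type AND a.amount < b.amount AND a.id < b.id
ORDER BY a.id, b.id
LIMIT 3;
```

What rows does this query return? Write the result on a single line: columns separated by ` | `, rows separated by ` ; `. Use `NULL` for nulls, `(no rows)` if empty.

1 | 4 ; 6 | 7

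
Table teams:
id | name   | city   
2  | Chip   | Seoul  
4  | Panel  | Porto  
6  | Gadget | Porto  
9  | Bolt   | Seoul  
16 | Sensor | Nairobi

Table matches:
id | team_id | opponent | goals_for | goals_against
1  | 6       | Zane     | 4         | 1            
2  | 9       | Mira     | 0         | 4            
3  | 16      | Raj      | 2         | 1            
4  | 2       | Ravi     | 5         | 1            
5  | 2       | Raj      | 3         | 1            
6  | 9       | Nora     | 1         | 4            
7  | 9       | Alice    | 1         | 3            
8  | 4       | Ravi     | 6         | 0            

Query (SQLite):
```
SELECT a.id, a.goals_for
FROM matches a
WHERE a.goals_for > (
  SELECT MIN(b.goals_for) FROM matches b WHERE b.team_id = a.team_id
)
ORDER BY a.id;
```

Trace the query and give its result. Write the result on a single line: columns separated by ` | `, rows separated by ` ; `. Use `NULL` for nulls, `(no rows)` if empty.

4 | 5 ; 6 | 1 ; 7 | 1

For each matches row a, compute MIN(goals_for) over rows sharing a.team_id.
Keep row a if a.goals_for > that per-group MIN.
  team_id=2: MIN(goals_for) = 3
  team_id=4: MIN(goals_for) = 6
  team_id=6: MIN(goals_for) = 4
  team_id=9: MIN(goals_for) = 0
  team_id=16: MIN(goals_for) = 2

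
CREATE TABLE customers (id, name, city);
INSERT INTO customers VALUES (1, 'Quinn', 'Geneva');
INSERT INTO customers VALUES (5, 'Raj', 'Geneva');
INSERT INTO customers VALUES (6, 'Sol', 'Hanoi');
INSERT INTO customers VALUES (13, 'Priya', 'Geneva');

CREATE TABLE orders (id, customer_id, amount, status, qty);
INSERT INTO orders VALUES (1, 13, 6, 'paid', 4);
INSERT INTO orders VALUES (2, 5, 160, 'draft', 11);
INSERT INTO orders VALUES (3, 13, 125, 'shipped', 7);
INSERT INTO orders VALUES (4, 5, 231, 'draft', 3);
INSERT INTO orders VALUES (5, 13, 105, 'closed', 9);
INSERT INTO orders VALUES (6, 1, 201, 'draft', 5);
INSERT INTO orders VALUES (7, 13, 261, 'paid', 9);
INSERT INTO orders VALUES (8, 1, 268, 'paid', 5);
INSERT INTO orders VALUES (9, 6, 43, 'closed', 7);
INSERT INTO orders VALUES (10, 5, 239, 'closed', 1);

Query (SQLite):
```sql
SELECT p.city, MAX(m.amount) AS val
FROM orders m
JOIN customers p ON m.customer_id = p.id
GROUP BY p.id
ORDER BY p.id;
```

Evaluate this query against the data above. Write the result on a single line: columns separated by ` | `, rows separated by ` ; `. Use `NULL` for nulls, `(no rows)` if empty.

Join each orders row to its customers via customer_id.
Group joined rows by customers.id; compute MAX(m.amount) per group.
  1: ids {6, 8} → MAX(m.amount)=268
  5: ids {2, 4, 10} → MAX(m.amount)=239
  6: ids {9} → MAX(m.amount)=43
  13: ids {1, 3, 5, 7} → MAX(m.amount)=261

Geneva | 268 ; Geneva | 239 ; Hanoi | 43 ; Geneva | 261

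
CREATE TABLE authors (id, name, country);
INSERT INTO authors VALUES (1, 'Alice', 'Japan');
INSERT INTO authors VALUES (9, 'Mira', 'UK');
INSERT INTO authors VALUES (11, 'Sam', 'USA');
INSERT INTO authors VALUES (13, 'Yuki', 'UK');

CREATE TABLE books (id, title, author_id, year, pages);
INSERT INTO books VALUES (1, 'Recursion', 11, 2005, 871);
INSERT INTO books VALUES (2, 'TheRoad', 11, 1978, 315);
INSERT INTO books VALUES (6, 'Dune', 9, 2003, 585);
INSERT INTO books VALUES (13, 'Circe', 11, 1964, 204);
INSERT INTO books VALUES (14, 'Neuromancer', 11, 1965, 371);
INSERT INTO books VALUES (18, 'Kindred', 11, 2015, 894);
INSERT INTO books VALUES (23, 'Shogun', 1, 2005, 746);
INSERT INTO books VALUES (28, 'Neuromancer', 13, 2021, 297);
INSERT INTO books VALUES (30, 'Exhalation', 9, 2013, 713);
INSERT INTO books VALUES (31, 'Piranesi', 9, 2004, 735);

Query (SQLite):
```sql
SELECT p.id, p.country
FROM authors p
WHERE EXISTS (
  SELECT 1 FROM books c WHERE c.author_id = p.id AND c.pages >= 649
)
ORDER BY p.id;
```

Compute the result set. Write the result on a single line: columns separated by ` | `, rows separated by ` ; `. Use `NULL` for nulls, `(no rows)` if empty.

For each authors row, check whether any books with matching author_id has pages >= 649.
Keep rows where that is true.

1 | Japan ; 9 | UK ; 11 | USA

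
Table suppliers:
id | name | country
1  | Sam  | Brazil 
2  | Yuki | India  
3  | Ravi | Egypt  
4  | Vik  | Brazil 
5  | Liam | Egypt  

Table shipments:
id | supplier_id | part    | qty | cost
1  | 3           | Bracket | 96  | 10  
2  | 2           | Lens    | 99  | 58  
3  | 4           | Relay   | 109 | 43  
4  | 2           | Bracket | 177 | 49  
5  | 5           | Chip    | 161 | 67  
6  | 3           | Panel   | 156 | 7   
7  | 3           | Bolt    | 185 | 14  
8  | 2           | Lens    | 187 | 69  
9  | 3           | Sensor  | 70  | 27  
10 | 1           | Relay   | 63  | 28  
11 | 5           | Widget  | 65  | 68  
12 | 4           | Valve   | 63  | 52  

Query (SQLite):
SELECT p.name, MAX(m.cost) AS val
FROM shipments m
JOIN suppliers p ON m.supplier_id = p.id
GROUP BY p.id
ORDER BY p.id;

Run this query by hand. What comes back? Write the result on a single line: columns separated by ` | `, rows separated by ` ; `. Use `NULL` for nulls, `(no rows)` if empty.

Sam | 28 ; Yuki | 69 ; Ravi | 27 ; Vik | 52 ; Liam | 68

Join each shipments row to its suppliers via supplier_id.
Group joined rows by suppliers.id; compute MAX(m.cost) per group.
  1: ids {10} → MAX(m.cost)=28
  2: ids {2, 4, 8} → MAX(m.cost)=69
  3: ids {1, 6, 7, 9} → MAX(m.cost)=27
  4: ids {3, 12} → MAX(m.cost)=52
  5: ids {5, 11} → MAX(m.cost)=68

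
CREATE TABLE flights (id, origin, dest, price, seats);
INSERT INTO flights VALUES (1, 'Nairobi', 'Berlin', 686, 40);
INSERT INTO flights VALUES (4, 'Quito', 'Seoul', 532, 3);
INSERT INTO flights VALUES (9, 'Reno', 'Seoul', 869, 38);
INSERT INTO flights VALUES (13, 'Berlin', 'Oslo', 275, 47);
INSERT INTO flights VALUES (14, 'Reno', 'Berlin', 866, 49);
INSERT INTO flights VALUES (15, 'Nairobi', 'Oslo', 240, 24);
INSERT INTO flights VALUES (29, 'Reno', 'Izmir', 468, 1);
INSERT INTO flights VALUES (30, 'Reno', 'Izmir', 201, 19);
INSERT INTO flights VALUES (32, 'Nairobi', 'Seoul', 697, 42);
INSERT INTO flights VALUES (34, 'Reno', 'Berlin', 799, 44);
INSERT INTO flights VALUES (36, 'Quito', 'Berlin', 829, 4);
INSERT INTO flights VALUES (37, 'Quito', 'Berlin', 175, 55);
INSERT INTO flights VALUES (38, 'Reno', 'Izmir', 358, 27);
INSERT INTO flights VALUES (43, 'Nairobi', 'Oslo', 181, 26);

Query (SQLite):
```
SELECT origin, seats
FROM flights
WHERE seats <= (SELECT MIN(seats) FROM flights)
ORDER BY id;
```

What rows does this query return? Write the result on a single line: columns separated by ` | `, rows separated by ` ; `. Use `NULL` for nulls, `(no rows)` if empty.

Reno | 1

Scalar subquery: MIN(seats) over all flights rows = 1.
Keep rows where seats <= that value.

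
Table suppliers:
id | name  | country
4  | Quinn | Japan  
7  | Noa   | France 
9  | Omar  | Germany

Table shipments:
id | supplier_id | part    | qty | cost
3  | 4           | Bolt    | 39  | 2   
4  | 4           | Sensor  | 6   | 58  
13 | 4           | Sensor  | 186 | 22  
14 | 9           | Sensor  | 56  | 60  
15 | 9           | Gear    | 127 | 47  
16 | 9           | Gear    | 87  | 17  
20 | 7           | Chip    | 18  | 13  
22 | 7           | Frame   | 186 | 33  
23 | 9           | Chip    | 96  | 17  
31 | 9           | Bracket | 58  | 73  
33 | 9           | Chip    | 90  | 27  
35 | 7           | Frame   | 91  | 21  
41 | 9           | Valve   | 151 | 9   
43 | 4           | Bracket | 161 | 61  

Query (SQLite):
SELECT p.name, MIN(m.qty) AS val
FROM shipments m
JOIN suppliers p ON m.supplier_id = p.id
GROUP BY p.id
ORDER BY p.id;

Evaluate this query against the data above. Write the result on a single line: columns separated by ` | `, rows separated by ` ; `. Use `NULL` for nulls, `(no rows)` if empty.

Quinn | 6 ; Noa | 18 ; Omar | 56

Join each shipments row to its suppliers via supplier_id.
Group joined rows by suppliers.id; compute MIN(m.qty) per group.
  4: ids {3, 4, 13, 43} → MIN(m.qty)=6
  7: ids {20, 22, 35} → MIN(m.qty)=18
  9: ids {14, 15, 16, 23, 31, 33, 41} → MIN(m.qty)=56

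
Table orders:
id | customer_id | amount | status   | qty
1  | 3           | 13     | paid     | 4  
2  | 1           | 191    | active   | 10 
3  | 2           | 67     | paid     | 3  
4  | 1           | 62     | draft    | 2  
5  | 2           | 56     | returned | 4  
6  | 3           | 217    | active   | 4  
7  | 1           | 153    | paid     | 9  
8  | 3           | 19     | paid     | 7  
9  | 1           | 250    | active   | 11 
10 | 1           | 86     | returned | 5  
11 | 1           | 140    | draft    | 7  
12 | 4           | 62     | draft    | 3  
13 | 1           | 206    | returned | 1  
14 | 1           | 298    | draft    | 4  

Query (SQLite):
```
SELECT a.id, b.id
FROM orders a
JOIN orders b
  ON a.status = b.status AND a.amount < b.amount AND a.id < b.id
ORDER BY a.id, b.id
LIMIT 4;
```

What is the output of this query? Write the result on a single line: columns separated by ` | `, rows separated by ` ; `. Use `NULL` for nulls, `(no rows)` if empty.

Pairs (a,b) with same status, a.amount < b.amount, a.id < b.id.
status groups: active:{2,6,9} draft:{4,11,12,14} paid:{1,3,7,8} returned:{5,10,13}
Ordered by (a.id, b.id); first 4.

1 | 3 ; 1 | 7 ; 1 | 8 ; 2 | 6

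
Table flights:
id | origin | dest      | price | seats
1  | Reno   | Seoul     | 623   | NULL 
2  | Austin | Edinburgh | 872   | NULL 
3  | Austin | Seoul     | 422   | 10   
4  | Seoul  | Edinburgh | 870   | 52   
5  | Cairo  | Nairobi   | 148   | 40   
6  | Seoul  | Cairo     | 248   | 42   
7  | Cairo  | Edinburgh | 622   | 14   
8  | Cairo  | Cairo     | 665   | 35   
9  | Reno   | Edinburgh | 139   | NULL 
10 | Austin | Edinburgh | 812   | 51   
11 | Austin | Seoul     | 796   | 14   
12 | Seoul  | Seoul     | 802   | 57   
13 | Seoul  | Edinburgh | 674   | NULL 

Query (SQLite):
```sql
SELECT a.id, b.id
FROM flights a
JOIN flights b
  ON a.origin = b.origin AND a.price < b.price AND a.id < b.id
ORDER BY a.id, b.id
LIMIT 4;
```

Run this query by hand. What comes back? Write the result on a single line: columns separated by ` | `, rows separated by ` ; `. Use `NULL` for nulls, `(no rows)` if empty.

3 | 10 ; 3 | 11 ; 5 | 7 ; 5 | 8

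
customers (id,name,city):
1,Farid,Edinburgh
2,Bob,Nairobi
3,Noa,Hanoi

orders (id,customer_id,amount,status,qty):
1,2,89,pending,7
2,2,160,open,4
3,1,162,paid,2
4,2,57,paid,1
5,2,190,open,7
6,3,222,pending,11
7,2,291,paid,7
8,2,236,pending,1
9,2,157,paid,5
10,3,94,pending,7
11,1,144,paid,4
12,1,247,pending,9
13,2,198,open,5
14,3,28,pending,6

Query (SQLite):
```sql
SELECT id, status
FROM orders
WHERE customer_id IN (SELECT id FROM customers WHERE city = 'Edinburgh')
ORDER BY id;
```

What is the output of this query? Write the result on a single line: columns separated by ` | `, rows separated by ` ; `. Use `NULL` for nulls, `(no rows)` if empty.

Inner query: customers.id where city = 'Edinburgh'.
Outer: keep orders rows whose customer_id is in that set.
Inner query → {1}

3 | paid ; 11 | paid ; 12 | pending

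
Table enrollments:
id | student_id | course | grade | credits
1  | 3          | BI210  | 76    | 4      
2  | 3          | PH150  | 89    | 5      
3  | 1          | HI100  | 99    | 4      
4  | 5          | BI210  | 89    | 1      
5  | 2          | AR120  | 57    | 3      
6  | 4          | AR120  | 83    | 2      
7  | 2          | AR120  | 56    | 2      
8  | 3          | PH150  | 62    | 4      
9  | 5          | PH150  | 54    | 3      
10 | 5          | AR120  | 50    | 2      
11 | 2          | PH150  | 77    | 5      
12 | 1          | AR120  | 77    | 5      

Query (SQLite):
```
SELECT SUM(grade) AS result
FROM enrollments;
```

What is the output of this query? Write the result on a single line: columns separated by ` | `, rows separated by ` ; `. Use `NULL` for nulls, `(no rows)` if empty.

869

All grade values: [76, 89, 99, 89, 57, 83, 56, 62, 54, 50, 77, 77].
SUM of non-NULL values = 869.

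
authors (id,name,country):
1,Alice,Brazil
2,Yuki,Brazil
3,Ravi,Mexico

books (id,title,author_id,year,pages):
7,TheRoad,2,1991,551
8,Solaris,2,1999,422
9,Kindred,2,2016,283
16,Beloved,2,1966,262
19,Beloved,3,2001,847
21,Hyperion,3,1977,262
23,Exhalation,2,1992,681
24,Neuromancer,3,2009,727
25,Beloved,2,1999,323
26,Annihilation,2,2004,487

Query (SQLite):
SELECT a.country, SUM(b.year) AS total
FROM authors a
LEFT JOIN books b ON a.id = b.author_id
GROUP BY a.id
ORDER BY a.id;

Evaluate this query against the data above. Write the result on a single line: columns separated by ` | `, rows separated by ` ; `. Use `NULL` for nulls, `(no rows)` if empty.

LEFT JOIN keeps every authors row; unmatched ones get NULL for books columns.
Group by authors.id and compute SUM(b.year). SUM over an all-NULL group is NULL.
  1: ids {—} → SUM(b.year)=NULL
  2: ids {7, 8, 9, 16, 23, 25, 26} → SUM(b.year)=13967
  3: ids {19, 21, 24} → SUM(b.year)=5987

Brazil | NULL ; Brazil | 13967 ; Mexico | 5987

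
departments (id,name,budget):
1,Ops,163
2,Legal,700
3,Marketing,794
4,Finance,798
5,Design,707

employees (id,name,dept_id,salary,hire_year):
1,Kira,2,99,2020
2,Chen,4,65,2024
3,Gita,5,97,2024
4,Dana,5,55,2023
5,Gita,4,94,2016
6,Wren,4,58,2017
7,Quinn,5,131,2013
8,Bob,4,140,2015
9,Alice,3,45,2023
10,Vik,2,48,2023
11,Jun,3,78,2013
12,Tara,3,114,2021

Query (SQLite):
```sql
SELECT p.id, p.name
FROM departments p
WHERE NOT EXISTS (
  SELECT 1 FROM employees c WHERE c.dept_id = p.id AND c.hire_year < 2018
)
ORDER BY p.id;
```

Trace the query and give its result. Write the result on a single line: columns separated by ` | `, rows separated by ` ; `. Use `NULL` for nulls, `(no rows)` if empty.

For each departments row, check whether any employees with matching dept_id has hire_year < 2018.
Keep rows where that is false.

1 | Ops ; 2 | Legal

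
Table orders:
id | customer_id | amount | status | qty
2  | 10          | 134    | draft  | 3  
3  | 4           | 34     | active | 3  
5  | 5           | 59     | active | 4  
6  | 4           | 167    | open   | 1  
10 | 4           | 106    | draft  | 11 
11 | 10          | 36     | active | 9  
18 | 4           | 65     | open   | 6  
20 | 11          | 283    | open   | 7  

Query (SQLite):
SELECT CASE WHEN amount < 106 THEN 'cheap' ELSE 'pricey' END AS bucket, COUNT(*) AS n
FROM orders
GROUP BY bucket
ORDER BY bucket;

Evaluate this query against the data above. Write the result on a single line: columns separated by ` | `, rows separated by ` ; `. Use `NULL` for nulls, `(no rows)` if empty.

Bucket rows by amount < 106 → 'cheap' else 'pricey'; count each bucket.

cheap | 4 ; pricey | 4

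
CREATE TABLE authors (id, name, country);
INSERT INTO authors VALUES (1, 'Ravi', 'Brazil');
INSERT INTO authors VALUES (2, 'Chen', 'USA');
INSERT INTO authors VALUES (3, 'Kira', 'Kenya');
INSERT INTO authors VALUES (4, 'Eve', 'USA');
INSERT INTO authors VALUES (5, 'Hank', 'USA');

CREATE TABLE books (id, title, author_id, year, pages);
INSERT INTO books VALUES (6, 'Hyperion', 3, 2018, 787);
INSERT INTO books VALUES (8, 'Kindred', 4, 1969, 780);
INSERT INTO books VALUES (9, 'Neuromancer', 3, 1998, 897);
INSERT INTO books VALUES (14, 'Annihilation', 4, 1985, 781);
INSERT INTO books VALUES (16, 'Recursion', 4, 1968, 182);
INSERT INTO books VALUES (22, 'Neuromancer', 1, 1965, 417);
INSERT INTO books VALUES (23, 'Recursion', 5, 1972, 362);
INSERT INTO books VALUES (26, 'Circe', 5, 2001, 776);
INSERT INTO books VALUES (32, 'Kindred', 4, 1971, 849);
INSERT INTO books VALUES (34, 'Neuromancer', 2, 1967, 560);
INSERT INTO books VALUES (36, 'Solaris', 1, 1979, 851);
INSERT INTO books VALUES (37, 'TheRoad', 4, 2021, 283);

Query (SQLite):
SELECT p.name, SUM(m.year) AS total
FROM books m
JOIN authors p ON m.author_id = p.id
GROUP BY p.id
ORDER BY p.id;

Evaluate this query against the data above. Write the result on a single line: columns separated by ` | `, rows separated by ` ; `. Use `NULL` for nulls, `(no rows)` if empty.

Join each books row to its authors via author_id.
Group joined rows by authors.id; compute SUM(m.year) per group.
  1: ids {22, 36} → SUM(m.year)=3944
  2: ids {34} → SUM(m.year)=1967
  3: ids {6, 9} → SUM(m.year)=4016
  4: ids {8, 14, 16, 32, 37} → SUM(m.year)=9914
  5: ids {23, 26} → SUM(m.year)=3973

Ravi | 3944 ; Chen | 1967 ; Kira | 4016 ; Eve | 9914 ; Hank | 3973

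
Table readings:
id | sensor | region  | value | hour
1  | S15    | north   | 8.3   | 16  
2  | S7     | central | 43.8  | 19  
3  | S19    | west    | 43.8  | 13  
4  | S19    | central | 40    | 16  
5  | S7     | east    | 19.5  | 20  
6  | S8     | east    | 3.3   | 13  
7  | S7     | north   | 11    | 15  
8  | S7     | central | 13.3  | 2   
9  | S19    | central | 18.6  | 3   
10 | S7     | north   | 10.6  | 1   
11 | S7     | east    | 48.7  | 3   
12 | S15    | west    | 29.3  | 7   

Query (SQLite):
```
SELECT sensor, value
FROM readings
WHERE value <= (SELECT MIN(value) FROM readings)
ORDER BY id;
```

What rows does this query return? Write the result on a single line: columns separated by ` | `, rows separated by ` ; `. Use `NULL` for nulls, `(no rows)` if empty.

S8 | 3.3

Scalar subquery: MIN(value) over all readings rows = 3.3.
Keep rows where value <= that value.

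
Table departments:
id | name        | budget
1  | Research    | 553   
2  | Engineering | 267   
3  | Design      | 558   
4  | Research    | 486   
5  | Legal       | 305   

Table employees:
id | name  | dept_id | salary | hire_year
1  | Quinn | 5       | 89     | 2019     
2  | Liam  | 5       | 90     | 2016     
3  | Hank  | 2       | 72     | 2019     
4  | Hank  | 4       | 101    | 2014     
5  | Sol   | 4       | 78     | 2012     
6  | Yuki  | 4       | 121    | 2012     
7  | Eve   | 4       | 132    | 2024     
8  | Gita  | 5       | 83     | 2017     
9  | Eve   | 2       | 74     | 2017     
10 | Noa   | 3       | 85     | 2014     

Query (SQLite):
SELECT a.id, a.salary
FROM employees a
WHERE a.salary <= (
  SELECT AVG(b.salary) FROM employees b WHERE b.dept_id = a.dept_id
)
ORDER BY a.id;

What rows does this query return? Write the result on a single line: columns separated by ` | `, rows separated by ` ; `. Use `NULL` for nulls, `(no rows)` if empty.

For each employees row a, compute AVG(salary) over rows sharing a.dept_id.
Keep row a if a.salary <= that per-group AVG.
  dept_id=2: AVG(salary) = 73.0
  dept_id=3: AVG(salary) = 85.0
  dept_id=4: AVG(salary) = 108.0
  dept_id=5: AVG(salary) = 87.333333

3 | 72 ; 4 | 101 ; 5 | 78 ; 8 | 83 ; 10 | 85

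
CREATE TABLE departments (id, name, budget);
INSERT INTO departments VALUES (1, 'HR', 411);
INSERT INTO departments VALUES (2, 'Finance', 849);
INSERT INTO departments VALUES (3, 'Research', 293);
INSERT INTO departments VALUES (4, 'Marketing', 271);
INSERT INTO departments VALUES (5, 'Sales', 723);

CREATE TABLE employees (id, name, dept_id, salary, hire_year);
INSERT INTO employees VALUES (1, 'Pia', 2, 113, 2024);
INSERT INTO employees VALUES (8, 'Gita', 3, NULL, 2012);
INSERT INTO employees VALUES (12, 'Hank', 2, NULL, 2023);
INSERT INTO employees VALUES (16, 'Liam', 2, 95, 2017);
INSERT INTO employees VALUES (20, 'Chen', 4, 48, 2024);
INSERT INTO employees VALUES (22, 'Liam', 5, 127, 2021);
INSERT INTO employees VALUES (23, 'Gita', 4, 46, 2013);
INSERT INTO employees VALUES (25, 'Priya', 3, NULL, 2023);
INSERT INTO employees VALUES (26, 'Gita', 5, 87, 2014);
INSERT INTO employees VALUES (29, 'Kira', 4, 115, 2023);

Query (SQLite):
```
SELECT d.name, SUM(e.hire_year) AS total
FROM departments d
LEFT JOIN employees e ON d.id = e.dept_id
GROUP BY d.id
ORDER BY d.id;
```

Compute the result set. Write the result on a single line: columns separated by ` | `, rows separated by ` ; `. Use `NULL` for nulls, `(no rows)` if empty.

LEFT JOIN keeps every departments row; unmatched ones get NULL for employees columns.
Group by departments.id and compute SUM(e.hire_year). SUM over an all-NULL group is NULL.
  1: ids {—} → SUM(e.hire_year)=NULL
  2: ids {1, 12, 16} → SUM(e.hire_year)=6064
  3: ids {8, 25} → SUM(e.hire_year)=4035
  4: ids {20, 23, 29} → SUM(e.hire_year)=6060
  5: ids {22, 26} → SUM(e.hire_year)=4035

HR | NULL ; Finance | 6064 ; Research | 4035 ; Marketing | 6060 ; Sales | 4035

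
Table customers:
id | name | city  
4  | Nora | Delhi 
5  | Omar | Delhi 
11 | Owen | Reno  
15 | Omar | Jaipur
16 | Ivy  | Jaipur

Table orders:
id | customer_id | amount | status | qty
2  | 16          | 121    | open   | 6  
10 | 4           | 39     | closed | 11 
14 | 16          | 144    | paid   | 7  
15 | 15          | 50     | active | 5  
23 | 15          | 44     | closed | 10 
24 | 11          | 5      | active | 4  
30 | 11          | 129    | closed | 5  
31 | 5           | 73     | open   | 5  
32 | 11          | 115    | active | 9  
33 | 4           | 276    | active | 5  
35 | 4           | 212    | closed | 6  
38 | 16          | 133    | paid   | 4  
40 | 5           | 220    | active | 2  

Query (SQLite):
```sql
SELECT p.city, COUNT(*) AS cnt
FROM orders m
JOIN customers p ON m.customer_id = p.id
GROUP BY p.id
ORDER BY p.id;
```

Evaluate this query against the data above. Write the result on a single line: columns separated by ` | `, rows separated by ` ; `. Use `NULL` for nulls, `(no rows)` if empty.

Join each orders row to its customers via customer_id.
Group joined rows by customers.id; compute COUNT(*) per group.
  4: ids {10, 33, 35} → COUNT(*)=3
  5: ids {31, 40} → COUNT(*)=2
  11: ids {24, 30, 32} → COUNT(*)=3
  15: ids {15, 23} → COUNT(*)=2
  16: ids {2, 14, 38} → COUNT(*)=3

Delhi | 3 ; Delhi | 2 ; Reno | 3 ; Jaipur | 2 ; Jaipur | 3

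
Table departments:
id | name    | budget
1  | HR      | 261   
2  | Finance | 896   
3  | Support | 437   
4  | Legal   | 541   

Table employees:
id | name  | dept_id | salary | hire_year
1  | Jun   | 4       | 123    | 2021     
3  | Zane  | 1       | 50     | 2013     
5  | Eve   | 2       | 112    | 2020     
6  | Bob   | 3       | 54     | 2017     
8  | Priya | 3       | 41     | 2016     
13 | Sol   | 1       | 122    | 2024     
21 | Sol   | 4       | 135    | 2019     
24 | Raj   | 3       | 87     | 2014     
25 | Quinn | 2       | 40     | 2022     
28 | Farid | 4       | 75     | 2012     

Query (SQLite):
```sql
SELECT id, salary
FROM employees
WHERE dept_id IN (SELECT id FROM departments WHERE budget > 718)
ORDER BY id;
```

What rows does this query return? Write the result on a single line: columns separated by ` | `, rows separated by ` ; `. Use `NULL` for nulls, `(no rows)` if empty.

Inner query: departments.id where budget > 718.
Outer: keep employees rows whose dept_id is in that set.
Inner query → {2}

5 | 112 ; 25 | 40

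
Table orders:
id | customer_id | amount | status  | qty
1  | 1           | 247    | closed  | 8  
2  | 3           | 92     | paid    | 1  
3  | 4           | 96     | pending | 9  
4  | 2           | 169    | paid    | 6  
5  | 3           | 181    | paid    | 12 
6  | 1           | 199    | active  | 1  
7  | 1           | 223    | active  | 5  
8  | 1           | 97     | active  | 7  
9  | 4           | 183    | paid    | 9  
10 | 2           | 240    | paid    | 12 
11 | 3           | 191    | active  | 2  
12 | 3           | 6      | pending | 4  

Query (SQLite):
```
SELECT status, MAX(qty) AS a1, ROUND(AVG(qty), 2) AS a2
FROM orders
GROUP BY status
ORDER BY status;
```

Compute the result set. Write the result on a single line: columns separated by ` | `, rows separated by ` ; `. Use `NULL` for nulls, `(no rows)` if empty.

active | 7 | 3.75 ; closed | 8 | 8 ; paid | 12 | 8 ; pending | 9 | 6.5

Group orders by status.
Per group compute: MAX(qty), ROUND(AVG(qty), 2).
  active: ids {6, 7, 8, 11} → MAX(qty)=7, ROUND(AVG(qty), 2)=3.75
  closed: ids {1} → MAX(qty)=8, ROUND(AVG(qty), 2)=8
  paid: ids {2, 4, 5, 9, 10} → MAX(qty)=12, ROUND(AVG(qty), 2)=8
  pending: ids {3, 12} → MAX(qty)=9, ROUND(AVG(qty), 2)=6.5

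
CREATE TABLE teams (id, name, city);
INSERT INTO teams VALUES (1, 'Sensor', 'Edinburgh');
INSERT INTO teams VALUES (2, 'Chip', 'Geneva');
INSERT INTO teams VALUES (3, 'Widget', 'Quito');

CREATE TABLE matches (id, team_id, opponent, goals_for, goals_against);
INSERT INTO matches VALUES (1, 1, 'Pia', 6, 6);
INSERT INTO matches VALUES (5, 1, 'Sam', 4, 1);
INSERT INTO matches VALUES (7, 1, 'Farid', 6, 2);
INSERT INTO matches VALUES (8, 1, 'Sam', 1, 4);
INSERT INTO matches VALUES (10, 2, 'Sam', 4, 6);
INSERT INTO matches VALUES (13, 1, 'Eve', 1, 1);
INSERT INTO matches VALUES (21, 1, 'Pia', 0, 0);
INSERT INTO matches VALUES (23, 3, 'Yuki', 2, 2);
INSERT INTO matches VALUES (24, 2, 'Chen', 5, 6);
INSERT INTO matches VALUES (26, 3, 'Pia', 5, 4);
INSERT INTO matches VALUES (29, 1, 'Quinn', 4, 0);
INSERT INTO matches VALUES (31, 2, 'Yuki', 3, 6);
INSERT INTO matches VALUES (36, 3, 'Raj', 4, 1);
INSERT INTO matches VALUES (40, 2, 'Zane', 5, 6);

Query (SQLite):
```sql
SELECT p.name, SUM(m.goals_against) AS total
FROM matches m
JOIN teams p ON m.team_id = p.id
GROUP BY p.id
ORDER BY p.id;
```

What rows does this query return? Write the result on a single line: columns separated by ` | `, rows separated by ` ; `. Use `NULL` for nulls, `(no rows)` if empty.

Join each matches row to its teams via team_id.
Group joined rows by teams.id; compute SUM(m.goals_against) per group.
  1: ids {1, 5, 7, 8, 13, 21, 29} → SUM(m.goals_against)=14
  2: ids {10, 24, 31, 40} → SUM(m.goals_against)=24
  3: ids {23, 26, 36} → SUM(m.goals_against)=7

Sensor | 14 ; Chip | 24 ; Widget | 7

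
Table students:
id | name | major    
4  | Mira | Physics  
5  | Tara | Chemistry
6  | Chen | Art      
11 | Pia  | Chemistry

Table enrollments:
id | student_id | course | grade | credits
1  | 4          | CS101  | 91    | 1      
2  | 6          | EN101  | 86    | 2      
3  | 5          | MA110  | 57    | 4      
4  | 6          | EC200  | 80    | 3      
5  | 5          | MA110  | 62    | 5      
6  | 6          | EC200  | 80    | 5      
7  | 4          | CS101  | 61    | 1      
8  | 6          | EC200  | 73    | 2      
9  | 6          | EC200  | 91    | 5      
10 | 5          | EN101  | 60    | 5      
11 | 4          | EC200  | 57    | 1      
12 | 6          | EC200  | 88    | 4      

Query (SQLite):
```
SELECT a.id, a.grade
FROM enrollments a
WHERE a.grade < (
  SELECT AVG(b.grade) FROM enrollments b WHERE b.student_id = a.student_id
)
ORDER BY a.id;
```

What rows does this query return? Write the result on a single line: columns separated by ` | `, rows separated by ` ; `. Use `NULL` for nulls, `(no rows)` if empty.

3 | 57 ; 4 | 80 ; 6 | 80 ; 7 | 61 ; 8 | 73 ; 11 | 57

For each enrollments row a, compute AVG(grade) over rows sharing a.student_id.
Keep row a if a.grade < that per-group AVG.
  student_id=4: AVG(grade) = 69.666667
  student_id=5: AVG(grade) = 59.666667
  student_id=6: AVG(grade) = 83.0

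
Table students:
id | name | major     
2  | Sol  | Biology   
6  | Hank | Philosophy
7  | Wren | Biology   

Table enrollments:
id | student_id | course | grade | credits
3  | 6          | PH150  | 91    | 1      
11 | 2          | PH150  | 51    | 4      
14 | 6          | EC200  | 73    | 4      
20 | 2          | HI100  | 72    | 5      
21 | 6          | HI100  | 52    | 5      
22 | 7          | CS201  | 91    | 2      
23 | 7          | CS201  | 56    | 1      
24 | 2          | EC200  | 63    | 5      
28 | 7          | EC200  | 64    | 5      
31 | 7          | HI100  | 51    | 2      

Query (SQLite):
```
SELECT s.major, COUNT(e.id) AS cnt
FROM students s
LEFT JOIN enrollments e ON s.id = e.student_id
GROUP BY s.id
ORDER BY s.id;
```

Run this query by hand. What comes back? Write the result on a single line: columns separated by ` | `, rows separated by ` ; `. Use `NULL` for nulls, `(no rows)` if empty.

Biology | 3 ; Philosophy | 3 ; Biology | 4

LEFT JOIN keeps every students row; unmatched ones get NULL for enrollments columns.
Group by students.id and compute COUNT(e.id). COUNT(col) of an all-NULL group is 0.
  2: ids {11, 20, 24} → COUNT(e.id)=3
  6: ids {3, 14, 21} → COUNT(e.id)=3
  7: ids {22, 23, 28, 31} → COUNT(e.id)=4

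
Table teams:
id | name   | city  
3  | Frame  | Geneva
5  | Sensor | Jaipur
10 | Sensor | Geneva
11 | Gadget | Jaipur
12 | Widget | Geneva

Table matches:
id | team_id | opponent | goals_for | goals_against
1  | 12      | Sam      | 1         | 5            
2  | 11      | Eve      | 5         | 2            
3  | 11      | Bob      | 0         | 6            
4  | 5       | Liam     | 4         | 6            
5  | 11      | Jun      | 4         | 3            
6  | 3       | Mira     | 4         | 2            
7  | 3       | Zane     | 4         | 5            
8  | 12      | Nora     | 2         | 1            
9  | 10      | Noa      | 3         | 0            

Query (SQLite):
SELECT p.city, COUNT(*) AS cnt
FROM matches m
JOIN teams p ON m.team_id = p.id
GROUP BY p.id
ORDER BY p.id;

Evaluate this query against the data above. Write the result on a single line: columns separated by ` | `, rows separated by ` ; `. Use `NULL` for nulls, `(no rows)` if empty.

Join each matches row to its teams via team_id.
Group joined rows by teams.id; compute COUNT(*) per group.
  3: ids {6, 7} → COUNT(*)=2
  5: ids {4} → COUNT(*)=1
  10: ids {9} → COUNT(*)=1
  11: ids {2, 3, 5} → COUNT(*)=3
  12: ids {1, 8} → COUNT(*)=2

Geneva | 2 ; Jaipur | 1 ; Geneva | 1 ; Jaipur | 3 ; Geneva | 2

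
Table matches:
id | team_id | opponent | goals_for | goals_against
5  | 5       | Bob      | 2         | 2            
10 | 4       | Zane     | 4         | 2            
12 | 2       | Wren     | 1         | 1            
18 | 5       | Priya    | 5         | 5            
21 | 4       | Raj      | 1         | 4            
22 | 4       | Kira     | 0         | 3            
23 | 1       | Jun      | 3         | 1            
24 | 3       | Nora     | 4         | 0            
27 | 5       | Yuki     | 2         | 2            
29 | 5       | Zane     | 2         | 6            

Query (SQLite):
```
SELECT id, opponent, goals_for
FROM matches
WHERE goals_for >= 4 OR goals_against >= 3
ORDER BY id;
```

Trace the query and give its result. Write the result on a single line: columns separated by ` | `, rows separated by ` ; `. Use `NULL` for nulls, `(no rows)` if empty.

goals_for >= 4: ids {10, 18, 24}
goals_against >= 3: ids {18, 21, 22, 29}
Combine with OR.

10 | Zane | 4 ; 18 | Priya | 5 ; 21 | Raj | 1 ; 22 | Kira | 0 ; 24 | Nora | 4 ; 29 | Zane | 2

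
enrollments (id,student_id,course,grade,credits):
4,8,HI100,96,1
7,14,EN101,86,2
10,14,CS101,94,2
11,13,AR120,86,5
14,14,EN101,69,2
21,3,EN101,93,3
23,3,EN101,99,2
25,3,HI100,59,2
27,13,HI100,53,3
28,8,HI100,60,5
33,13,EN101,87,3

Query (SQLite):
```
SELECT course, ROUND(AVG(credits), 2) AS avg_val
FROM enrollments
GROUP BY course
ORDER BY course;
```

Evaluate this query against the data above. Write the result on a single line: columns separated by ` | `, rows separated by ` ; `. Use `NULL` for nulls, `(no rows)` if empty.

Partition enrollments by course; compute ROUND(AVG(credits), 2) within each group.
  AR120: ids {11} → ROUND(AVG(credits), 2)=5
  CS101: ids {10} → ROUND(AVG(credits), 2)=2
  EN101: ids {7, 14, 21, 23, 33} → ROUND(AVG(credits), 2)=2.4
  HI100: ids {4, 25, 27, 28} → ROUND(AVG(credits), 2)=2.75

AR120 | 5 ; CS101 | 2 ; EN101 | 2.4 ; HI100 | 2.75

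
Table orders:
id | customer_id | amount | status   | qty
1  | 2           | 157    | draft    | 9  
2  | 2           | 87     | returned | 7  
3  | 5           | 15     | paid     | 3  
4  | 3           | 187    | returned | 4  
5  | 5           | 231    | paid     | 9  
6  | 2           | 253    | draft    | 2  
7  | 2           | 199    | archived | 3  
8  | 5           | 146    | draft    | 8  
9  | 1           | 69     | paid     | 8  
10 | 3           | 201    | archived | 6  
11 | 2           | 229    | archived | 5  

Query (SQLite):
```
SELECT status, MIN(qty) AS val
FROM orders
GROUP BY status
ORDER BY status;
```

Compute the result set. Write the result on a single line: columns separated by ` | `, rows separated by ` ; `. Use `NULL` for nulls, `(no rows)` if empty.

archived | 3 ; draft | 2 ; paid | 3 ; returned | 4

Partition orders by status; compute MIN(qty) within each group.
  archived: ids {7, 10, 11} → MIN(qty)=3
  draft: ids {1, 6, 8} → MIN(qty)=2
  paid: ids {3, 5, 9} → MIN(qty)=3
  returned: ids {2, 4} → MIN(qty)=4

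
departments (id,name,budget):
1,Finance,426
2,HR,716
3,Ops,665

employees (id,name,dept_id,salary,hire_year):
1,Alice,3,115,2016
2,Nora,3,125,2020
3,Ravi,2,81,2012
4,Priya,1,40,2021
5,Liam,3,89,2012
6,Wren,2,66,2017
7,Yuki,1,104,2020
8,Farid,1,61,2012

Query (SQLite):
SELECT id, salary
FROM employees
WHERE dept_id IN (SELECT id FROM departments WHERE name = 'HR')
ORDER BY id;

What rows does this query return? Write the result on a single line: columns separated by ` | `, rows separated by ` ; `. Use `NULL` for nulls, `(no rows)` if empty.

3 | 81 ; 6 | 66

Inner query: departments.id where name = 'HR'.
Outer: keep employees rows whose dept_id is in that set.
Inner query → {2}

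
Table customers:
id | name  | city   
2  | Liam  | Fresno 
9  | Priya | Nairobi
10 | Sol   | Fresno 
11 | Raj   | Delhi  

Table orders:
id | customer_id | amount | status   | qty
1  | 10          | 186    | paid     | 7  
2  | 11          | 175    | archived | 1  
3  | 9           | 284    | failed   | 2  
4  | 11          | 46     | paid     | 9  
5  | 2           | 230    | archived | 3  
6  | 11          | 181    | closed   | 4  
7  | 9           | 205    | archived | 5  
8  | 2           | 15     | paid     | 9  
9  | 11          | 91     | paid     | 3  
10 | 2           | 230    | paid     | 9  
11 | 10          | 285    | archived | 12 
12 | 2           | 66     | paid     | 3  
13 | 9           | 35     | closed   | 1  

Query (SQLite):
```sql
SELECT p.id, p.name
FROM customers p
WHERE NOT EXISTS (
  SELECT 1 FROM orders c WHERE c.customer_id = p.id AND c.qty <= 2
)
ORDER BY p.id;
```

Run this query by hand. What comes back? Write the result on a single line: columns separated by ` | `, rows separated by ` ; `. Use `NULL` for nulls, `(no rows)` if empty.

For each customers row, check whether any orders with matching customer_id has qty <= 2.
Keep rows where that is false.

2 | Liam ; 10 | Sol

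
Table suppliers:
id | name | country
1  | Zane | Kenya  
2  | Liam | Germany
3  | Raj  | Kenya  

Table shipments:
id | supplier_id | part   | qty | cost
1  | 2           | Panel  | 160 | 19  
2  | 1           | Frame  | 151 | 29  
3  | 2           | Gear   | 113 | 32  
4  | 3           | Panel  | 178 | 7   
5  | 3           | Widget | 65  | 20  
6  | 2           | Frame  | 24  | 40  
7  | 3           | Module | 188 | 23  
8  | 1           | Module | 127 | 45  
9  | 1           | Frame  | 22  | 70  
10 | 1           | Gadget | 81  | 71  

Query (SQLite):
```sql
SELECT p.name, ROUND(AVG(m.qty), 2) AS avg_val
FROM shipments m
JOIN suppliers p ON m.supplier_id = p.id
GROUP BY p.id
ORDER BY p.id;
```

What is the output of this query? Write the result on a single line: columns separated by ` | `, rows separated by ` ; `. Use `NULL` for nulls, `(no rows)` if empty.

Zane | 95.25 ; Liam | 99 ; Raj | 143.67

Join each shipments row to its suppliers via supplier_id.
Group joined rows by suppliers.id; compute ROUND(AVG(m.qty), 2) per group.
  1: ids {2, 8, 9, 10} → ROUND(AVG(m.qty), 2)=95.25
  2: ids {1, 3, 6} → ROUND(AVG(m.qty), 2)=99
  3: ids {4, 5, 7} → ROUND(AVG(m.qty), 2)=143.67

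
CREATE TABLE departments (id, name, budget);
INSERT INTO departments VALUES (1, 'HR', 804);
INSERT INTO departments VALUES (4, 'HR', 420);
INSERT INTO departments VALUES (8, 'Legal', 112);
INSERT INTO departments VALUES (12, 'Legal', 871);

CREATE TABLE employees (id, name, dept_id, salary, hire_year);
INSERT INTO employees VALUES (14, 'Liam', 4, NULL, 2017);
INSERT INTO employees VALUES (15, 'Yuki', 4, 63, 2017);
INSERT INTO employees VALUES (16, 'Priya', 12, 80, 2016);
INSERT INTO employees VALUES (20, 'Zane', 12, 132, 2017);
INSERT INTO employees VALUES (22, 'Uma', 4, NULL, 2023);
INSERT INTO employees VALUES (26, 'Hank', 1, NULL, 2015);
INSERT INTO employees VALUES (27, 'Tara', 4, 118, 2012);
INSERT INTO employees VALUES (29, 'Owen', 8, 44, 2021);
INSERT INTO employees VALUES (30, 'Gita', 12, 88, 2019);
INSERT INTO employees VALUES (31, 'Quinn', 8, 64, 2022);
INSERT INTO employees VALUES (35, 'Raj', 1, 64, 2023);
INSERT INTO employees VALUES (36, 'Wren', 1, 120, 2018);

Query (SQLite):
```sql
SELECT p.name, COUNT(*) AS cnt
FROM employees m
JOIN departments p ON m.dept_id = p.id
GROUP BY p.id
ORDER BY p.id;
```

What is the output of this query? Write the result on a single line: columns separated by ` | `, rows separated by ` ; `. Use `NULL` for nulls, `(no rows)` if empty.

HR | 3 ; HR | 4 ; Legal | 2 ; Legal | 3

Join each employees row to its departments via dept_id.
Group joined rows by departments.id; compute COUNT(*) per group.
  1: ids {26, 35, 36} → COUNT(*)=3
  4: ids {14, 15, 22, 27} → COUNT(*)=4
  8: ids {29, 31} → COUNT(*)=2
  12: ids {16, 20, 30} → COUNT(*)=3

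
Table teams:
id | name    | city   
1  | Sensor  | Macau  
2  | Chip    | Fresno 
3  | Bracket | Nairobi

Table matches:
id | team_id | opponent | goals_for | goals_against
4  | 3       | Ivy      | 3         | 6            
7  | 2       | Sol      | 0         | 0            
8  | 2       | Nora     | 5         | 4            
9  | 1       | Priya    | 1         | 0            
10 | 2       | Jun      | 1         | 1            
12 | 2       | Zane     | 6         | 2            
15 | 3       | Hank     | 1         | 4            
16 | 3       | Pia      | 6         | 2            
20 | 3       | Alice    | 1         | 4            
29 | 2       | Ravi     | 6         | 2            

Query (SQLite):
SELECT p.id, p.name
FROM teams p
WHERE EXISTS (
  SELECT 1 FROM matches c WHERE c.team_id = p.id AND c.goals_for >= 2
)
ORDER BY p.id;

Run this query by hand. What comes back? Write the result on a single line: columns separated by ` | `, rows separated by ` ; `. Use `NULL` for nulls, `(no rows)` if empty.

2 | Chip ; 3 | Bracket

For each teams row, check whether any matches with matching team_id has goals_for >= 2.
Keep rows where that is true.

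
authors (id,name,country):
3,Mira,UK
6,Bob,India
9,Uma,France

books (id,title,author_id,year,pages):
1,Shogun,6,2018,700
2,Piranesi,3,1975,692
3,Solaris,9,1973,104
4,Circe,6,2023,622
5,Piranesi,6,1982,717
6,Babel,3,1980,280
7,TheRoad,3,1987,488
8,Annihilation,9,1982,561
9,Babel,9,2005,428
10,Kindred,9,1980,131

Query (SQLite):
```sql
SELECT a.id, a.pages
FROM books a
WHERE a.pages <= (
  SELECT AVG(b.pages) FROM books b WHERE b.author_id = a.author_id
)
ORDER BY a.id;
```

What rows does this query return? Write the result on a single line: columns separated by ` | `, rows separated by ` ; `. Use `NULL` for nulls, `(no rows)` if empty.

For each books row a, compute AVG(pages) over rows sharing a.author_id.
Keep row a if a.pages <= that per-group AVG.
  author_id=3: AVG(pages) = 486.666667
  author_id=6: AVG(pages) = 679.666667
  author_id=9: AVG(pages) = 306.0

3 | 104 ; 4 | 622 ; 6 | 280 ; 10 | 131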